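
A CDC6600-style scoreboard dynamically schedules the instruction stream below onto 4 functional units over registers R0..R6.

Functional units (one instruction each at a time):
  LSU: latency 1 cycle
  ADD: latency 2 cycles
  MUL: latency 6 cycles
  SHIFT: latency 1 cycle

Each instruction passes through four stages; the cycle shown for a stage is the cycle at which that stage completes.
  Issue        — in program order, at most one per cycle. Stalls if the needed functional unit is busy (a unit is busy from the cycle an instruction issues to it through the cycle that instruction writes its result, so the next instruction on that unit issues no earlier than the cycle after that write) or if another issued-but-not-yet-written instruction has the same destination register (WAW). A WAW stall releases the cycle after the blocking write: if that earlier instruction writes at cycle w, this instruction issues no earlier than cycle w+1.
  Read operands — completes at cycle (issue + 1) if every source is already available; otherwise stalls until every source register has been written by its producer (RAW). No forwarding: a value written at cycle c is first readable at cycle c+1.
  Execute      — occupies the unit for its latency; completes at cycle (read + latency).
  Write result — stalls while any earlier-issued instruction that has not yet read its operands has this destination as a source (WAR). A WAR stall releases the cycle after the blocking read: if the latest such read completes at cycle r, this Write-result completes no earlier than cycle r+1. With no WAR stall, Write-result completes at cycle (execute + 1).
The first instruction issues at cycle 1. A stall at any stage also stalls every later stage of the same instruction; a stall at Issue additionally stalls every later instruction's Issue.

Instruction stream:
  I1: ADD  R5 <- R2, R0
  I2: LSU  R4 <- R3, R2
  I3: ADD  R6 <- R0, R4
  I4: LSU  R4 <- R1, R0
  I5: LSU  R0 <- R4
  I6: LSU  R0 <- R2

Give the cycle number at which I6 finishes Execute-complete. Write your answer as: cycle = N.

t=1  issue I1 (ADD)
t=2  I1 read-ops, issue I2 (LSU)
t=3  I2 read-ops
t=4  I1 finished on ADD, I2 finished on LSU
t=5  I1→R5, I2→R4
t=6  issue I3 (ADD)
t=7  I3 read-ops, issue I4 (LSU)
t=8  I4 read-ops
t=9  I3 finished on ADD, I4 finished on LSU
t=10  I3→R6, I4→R4
t=11  issue I5 (LSU)
t=12  I5 read-ops
t=13  I5 finished on LSU
t=14  I5→R0
t=15  issue I6 (LSU)
t=16  I6 read-ops
t=17  I6 finished on LSU
t=18  I6→R0

cycle = 17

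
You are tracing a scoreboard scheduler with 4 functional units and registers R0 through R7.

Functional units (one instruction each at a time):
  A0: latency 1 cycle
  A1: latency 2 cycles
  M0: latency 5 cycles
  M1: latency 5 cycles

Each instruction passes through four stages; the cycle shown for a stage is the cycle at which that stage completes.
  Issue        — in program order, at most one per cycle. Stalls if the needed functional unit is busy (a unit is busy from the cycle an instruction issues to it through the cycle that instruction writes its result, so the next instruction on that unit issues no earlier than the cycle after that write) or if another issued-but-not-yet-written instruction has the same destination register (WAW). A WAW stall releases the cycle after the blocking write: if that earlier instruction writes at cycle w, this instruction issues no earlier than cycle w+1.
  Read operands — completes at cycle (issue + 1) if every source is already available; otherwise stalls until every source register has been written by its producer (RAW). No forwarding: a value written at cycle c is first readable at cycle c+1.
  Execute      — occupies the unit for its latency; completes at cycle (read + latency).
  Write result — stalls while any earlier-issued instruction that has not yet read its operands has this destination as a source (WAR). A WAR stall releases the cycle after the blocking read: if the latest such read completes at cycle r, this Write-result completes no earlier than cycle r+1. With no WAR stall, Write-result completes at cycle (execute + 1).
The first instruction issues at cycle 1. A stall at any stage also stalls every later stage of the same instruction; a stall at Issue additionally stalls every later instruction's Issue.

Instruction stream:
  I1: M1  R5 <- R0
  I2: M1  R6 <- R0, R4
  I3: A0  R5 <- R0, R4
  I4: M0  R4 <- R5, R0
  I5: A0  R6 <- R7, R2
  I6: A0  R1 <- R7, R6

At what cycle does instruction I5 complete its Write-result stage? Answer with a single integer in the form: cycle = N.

cycle = 20

I1 -> (1, 2, 7, 8)
I2 -> (9, 10, 15, 16)  // struct: M1 busy until I1 writes@8
I3 -> (10, 11, 12, 13)
I4 -> (11, 14, 19, 20)  // RAW R5: wait I3 write@13
I5 -> (17, 18, 19, 20)  // WAW R6: wait I2 write@16
I6 -> (21, 22, 23, 24)  // struct: A0 busy until I5 writes@20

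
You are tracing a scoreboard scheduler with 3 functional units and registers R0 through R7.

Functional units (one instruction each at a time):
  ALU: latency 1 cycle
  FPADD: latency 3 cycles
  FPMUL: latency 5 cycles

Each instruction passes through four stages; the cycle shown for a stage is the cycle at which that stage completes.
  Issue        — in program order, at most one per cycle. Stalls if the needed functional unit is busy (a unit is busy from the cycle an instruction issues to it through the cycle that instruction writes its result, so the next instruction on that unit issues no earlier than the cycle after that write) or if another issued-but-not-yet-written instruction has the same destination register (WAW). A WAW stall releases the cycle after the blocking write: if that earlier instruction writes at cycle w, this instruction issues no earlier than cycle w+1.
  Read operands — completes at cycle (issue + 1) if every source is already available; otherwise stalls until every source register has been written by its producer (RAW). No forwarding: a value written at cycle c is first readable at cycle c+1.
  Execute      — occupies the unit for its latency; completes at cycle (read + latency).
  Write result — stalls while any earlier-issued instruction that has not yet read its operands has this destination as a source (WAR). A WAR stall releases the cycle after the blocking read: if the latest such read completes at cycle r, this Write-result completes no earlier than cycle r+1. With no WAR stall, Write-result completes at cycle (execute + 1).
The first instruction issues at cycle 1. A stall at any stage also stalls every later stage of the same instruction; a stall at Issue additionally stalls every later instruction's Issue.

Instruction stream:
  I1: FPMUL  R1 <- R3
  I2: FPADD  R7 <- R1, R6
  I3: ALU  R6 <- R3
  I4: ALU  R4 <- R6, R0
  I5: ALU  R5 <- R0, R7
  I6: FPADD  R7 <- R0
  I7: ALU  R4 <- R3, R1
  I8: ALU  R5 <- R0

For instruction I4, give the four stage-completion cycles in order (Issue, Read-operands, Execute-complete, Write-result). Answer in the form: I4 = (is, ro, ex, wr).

  I1 | 1 | 2 | 7 | 8
  I2 | 2 | 9 | 12 | 13   RAW R1: wait I1 write@8
  I3 | 3 | 4 | 5 | 10   WAR R6: wait I2 read@9
  I4 | 11 | 12 | 13 | 14   struct: ALU busy until I3 writes@10
  I5 | 15 | 16 | 17 | 18   struct: ALU busy until I4 writes@14
  I6 | 16 | 17 | 20 | 21
  I7 | 19 | 20 | 21 | 22   struct: ALU busy until I5 writes@18
  I8 | 23 | 24 | 25 | 26   struct: ALU busy until I7 writes@22

I4 = (11, 12, 13, 14)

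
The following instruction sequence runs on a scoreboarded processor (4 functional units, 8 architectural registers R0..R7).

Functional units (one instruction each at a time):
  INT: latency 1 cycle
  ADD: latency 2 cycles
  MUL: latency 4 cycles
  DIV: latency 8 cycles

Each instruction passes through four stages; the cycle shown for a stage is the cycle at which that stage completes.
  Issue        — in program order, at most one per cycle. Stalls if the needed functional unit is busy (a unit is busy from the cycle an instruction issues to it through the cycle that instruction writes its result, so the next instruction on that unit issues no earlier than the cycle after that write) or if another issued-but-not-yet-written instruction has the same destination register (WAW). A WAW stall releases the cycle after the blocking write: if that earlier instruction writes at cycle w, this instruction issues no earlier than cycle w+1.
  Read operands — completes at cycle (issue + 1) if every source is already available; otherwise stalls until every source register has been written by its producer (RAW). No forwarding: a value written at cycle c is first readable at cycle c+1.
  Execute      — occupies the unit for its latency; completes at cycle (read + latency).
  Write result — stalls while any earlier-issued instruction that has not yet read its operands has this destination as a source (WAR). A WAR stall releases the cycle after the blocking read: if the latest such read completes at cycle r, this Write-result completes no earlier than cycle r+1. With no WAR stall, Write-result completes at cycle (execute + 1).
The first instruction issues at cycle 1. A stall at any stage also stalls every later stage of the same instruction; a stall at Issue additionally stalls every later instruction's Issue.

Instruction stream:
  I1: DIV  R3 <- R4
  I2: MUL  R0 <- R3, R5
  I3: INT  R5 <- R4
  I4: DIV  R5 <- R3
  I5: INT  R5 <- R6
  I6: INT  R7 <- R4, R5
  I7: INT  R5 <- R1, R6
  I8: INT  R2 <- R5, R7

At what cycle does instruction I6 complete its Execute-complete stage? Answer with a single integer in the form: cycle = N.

c1: issue I1 (DIV)
c2: I1 read-ops; issue I2 (MUL)
c3: issue I3 (INT)
c4: I3 read-ops
c5: I3 finished on INT
c10: I1 finished on DIV
c11: I1→R3
c12: I2 read-ops
c13: I3→R5
c14: issue I4 (DIV)
c15: I4 read-ops
c16: I2 finished on MUL
c17: I2→R0
c23: I4 finished on DIV
c24: I4→R5
c25: issue I5 (INT)
c26: I5 read-ops
c27: I5 finished on INT
c28: I5→R5
c29: issue I6 (INT)
c30: I6 read-ops
c31: I6 finished on INT
c32: I6→R7
c33: issue I7 (INT)
c34: I7 read-ops
c35: I7 finished on INT
c36: I7→R5
c37: issue I8 (INT)
c38: I8 read-ops
c39: I8 finished on INT
c40: I8→R2

cycle = 31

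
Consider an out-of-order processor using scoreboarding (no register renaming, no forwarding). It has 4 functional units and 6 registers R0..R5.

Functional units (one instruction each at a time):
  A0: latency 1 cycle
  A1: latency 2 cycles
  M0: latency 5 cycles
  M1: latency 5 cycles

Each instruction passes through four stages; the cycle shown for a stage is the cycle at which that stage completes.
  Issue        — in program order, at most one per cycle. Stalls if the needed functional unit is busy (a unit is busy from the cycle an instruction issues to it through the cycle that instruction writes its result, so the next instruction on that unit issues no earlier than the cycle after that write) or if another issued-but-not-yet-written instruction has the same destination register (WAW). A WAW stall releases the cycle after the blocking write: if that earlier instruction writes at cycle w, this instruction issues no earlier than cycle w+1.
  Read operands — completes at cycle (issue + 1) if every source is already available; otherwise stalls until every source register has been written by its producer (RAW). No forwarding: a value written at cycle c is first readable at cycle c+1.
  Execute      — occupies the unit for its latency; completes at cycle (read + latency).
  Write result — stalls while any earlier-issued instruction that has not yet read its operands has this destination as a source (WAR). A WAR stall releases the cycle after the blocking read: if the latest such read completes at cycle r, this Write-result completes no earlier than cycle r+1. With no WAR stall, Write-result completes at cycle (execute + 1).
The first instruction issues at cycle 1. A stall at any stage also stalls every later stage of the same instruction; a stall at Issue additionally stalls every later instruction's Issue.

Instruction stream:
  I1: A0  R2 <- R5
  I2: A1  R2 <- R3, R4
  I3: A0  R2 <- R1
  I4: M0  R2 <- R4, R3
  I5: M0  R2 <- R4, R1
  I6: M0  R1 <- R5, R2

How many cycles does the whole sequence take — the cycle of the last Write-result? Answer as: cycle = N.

cycle = 37

I1: IS=1 RO=2 EX=3 WR=4
I2: IS=5 RO=6 EX=8 WR=9  [WAW R2: wait I1 write@4]
I3: IS=10 RO=11 EX=12 WR=13  [WAW R2: wait I2 write@9]
I4: IS=14 RO=15 EX=20 WR=21  [WAW R2: wait I3 write@13]
I5: IS=22 RO=23 EX=28 WR=29  [struct: M0 busy until I4 writes@21]
I6: IS=30 RO=31 EX=36 WR=37  [struct: M0 busy until I5 writes@29]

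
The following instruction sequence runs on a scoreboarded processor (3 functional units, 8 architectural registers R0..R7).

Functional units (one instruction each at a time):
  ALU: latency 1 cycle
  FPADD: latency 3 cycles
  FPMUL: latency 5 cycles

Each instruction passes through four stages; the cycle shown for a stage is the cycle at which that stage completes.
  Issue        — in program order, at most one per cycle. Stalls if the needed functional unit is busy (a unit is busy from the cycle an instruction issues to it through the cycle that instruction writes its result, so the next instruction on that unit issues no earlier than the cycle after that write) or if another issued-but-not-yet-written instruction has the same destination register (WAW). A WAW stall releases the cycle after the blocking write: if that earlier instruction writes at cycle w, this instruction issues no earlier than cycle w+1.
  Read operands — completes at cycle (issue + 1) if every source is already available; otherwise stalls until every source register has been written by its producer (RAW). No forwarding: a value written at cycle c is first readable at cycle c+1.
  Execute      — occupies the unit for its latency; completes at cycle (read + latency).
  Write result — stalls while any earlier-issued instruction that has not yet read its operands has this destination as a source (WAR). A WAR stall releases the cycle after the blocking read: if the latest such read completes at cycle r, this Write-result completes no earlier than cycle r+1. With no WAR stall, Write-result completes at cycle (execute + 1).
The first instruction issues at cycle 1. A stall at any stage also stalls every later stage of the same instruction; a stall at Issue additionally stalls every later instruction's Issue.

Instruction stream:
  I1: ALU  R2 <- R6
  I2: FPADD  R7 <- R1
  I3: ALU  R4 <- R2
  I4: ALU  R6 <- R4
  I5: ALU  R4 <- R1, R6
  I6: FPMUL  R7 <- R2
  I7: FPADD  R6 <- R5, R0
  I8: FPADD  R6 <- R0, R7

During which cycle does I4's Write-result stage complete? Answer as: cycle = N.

cycle = 12

I1  is:1  ro:2  ex:3  wr:4
I2  is:2  ro:3  ex:6  wr:7
I3  is:5  ro:6  ex:7  wr:8  — struct: ALU busy until I1 writes@4
I4  is:9  ro:10  ex:11  wr:12  — struct: ALU busy until I3 writes@8
I5  is:13  ro:14  ex:15  wr:16  — struct: ALU busy until I4 writes@12
I6  is:14  ro:15  ex:20  wr:21
I7  is:15  ro:16  ex:19  wr:20
I8  is:21  ro:22  ex:25  wr:26  — struct: FPADD busy until I7 writes@20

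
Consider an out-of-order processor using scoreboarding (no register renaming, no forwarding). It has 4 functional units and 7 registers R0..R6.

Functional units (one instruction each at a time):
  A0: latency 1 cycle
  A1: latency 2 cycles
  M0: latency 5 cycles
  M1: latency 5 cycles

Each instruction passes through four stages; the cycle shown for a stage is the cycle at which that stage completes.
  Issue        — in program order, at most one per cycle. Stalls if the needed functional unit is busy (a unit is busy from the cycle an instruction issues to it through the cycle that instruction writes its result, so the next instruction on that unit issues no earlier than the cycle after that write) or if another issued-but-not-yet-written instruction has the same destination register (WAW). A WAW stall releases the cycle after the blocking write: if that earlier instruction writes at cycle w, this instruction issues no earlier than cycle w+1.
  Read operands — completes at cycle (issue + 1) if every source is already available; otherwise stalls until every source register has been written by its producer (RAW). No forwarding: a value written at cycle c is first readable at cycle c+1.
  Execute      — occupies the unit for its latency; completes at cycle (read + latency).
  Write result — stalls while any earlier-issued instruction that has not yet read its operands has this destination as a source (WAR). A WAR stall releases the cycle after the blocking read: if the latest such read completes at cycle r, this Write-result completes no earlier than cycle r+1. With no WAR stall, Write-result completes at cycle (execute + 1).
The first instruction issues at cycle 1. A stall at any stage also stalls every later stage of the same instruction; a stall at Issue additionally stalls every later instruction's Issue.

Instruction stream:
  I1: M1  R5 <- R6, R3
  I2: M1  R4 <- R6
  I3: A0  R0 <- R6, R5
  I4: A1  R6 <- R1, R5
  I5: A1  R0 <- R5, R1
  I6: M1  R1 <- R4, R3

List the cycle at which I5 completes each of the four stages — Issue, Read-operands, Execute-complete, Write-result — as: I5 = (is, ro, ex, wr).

I5 = (16, 17, 19, 20)

cycle 1: I1 dispatched to M1
cycle 2: I1 operands ready
cycle 7: I1 complete
cycle 8: R5←I1
cycle 9: I2 dispatched to M1
cycle 10: I2 operands ready; I3 dispatched to A0
cycle 11: I3 operands ready; I4 dispatched to A1
cycle 12: I3 complete; I4 operands ready
cycle 13: R0←I3
cycle 14: I4 complete
cycle 15: I2 complete; R6←I4
cycle 16: R4←I2; I5 dispatched to A1
cycle 17: I5 operands ready; I6 dispatched to M1
cycle 18: I6 operands ready
cycle 19: I5 complete
cycle 20: R0←I5
cycle 23: I6 complete
cycle 24: R1←I6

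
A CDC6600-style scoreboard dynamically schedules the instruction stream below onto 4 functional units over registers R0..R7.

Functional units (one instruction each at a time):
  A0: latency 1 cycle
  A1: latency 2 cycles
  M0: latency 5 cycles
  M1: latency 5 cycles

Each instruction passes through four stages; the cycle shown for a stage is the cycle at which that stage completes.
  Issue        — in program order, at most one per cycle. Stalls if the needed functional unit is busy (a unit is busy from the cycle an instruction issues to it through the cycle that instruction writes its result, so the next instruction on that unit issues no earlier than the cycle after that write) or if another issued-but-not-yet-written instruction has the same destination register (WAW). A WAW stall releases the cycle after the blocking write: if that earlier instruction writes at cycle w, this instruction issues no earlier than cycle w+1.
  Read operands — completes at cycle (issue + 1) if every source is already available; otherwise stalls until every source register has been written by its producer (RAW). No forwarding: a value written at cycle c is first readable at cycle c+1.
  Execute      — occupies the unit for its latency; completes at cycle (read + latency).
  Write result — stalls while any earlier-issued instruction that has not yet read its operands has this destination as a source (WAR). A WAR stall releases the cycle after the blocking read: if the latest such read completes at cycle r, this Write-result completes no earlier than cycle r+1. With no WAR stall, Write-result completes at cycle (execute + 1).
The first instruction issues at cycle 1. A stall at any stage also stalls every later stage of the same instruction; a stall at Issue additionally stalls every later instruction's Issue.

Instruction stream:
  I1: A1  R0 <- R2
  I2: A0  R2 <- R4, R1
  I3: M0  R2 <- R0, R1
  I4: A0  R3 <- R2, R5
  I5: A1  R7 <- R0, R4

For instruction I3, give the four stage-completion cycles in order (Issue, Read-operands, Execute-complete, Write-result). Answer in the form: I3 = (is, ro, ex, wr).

I3 = (6, 7, 12, 13)

c1: I1 dispatched to A1
c2: I1 operands ready; I2 dispatched to A0
c3: I2 operands ready
c4: I1 complete; I2 complete
c5: R0←I1; R2←I2
c6: I3 dispatched to M0
c7: I3 operands ready; I4 dispatched to A0
c8: I5 dispatched to A1
c9: I5 operands ready
c11: I5 complete
c12: I3 complete; R7←I5
c13: R2←I3
c14: I4 operands ready
c15: I4 complete
c16: R3←I4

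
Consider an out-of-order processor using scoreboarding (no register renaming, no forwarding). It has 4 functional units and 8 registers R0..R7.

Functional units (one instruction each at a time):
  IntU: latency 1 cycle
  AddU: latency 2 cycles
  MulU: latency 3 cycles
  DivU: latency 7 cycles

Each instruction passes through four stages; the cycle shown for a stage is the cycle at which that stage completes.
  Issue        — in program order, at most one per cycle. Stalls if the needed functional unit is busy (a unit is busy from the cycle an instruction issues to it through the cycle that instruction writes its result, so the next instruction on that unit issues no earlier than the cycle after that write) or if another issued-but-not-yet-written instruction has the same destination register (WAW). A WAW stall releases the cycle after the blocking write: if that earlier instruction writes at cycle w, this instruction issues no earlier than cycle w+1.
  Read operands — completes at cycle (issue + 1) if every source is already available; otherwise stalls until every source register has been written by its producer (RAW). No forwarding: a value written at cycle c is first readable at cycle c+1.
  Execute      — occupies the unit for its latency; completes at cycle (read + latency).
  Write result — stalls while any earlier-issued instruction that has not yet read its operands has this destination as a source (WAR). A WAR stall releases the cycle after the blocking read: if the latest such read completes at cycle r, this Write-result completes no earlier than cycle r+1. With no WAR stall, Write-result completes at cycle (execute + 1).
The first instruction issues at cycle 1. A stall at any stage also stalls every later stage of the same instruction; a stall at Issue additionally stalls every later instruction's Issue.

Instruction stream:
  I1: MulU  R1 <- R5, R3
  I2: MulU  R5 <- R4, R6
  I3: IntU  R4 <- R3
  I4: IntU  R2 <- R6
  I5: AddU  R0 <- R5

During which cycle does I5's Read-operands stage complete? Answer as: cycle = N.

t=1  issue I1 (MulU)
t=2  I1 read-ops
t=5  I1 finished on MulU
t=6  I1→R1
t=7  issue I2 (MulU)
t=8  I2 read-ops | issue I3 (IntU)
t=9  I3 read-ops
t=10  I3 finished on IntU
t=11  I2 finished on MulU | I3→R4
t=12  I2→R5 | issue I4 (IntU)
t=13  I4 read-ops | issue I5 (AddU)
t=14  I4 finished on IntU | I5 read-ops
t=15  I4→R2
t=16  I5 finished on AddU
t=17  I5→R0

cycle = 14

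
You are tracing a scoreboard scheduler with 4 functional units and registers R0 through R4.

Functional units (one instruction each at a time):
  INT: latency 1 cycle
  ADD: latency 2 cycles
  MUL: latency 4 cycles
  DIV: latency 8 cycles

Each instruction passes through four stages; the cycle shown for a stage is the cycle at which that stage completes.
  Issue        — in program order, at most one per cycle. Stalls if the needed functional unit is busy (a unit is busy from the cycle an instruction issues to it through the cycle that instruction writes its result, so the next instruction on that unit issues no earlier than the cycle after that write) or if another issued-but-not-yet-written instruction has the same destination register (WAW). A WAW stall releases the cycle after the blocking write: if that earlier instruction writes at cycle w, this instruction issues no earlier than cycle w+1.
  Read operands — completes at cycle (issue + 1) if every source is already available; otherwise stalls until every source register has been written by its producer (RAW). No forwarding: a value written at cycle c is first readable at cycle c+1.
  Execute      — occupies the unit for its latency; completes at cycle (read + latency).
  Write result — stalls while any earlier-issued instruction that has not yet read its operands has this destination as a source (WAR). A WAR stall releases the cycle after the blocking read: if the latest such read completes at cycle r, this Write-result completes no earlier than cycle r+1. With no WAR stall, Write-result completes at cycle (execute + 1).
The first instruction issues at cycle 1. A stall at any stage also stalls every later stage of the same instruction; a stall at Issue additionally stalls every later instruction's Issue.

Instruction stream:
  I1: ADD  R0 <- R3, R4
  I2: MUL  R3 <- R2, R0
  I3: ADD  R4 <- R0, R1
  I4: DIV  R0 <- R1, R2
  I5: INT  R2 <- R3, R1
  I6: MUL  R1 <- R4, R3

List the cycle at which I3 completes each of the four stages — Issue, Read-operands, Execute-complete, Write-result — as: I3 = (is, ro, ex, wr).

I1: IS=1 RO=2 EX=4 WR=5
I2: IS=2 RO=6 EX=10 WR=11  [RAW R0: wait I1 write@5]
I3: IS=6 RO=7 EX=9 WR=10  [struct: ADD busy until I1 writes@5]
I4: IS=7 RO=8 EX=16 WR=17
I5: IS=8 RO=12 EX=13 WR=14  [RAW R3: wait I2 write@11]
I6: IS=12 RO=13 EX=17 WR=18  [struct: MUL busy until I2 writes@11]

I3 = (6, 7, 9, 10)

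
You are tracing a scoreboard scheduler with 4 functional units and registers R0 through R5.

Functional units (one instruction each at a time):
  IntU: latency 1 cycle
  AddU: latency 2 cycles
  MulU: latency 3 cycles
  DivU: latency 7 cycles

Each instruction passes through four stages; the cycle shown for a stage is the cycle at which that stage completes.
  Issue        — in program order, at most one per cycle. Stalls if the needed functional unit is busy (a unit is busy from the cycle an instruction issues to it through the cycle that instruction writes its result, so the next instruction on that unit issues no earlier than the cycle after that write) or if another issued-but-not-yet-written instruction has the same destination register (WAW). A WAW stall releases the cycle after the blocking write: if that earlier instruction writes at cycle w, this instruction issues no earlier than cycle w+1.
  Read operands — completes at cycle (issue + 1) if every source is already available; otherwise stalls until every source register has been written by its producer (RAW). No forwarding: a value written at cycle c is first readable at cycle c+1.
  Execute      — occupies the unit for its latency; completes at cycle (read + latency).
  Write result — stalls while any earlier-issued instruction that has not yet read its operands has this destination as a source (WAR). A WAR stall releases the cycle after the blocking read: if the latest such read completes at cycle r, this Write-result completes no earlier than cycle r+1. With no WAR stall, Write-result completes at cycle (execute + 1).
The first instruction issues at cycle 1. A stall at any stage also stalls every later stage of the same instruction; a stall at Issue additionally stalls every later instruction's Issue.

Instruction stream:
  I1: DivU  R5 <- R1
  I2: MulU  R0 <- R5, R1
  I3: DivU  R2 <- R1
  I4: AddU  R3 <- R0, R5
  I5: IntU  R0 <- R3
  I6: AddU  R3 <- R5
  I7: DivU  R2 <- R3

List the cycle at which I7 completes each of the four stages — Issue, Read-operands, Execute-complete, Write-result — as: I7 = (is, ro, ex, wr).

I7 = (21, 25, 32, 33)

I1 -> (1, 2, 9, 10)
I2 -> (2, 11, 14, 15)  // RAW R5: wait I1 write@10
I3 -> (11, 12, 19, 20)  // struct: DivU busy until I1 writes@10
I4 -> (12, 16, 18, 19)  // RAW R0: wait I2 write@15
I5 -> (16, 20, 21, 22)  // WAW R0: wait I2 write@15, RAW R3: wait I4 write@19
I6 -> (20, 21, 23, 24)  // struct: AddU busy until I4 writes@19
I7 -> (21, 25, 32, 33)  // RAW R3: wait I6 write@24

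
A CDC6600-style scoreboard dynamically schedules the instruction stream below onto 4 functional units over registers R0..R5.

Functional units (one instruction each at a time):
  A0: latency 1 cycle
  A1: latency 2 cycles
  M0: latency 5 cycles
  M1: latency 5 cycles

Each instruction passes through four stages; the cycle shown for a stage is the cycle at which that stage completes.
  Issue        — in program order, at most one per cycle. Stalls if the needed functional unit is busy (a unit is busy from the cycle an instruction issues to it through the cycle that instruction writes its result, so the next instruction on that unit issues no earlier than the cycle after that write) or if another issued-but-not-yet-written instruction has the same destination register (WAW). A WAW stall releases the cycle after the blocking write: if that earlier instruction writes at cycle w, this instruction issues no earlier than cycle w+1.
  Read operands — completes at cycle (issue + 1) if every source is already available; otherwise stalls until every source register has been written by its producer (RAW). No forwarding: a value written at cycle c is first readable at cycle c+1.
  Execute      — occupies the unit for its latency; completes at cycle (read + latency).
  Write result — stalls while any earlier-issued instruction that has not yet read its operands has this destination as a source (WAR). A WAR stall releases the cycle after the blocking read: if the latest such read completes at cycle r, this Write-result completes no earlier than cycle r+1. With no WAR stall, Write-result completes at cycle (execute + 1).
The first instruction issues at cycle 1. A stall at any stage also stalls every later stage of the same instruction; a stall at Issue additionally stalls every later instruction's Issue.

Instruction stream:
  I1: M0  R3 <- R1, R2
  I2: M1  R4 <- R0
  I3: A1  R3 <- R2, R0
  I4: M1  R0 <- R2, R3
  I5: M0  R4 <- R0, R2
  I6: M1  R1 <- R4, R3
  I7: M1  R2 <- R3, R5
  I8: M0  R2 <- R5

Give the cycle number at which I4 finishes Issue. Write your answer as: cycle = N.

[1] I1 dispatched to M0
[2] I1 operands ready; I2 dispatched to M1
[3] I2 operands ready
[7] I1 complete
[8] R3←I1; I2 complete
[9] R4←I2; I3 dispatched to A1
[10] I3 operands ready; I4 dispatched to M1
[11] I5 dispatched to M0
[12] I3 complete
[13] R3←I3
[14] I4 operands ready
[19] I4 complete
[20] R0←I4
[21] I5 operands ready; I6 dispatched to M1
[26] I5 complete
[27] R4←I5
[28] I6 operands ready
[33] I6 complete
[34] R1←I6
[35] I7 dispatched to M1
[36] I7 operands ready
[41] I7 complete
[42] R2←I7
[43] I8 dispatched to M0
[44] I8 operands ready
[49] I8 complete
[50] R2←I8

cycle = 10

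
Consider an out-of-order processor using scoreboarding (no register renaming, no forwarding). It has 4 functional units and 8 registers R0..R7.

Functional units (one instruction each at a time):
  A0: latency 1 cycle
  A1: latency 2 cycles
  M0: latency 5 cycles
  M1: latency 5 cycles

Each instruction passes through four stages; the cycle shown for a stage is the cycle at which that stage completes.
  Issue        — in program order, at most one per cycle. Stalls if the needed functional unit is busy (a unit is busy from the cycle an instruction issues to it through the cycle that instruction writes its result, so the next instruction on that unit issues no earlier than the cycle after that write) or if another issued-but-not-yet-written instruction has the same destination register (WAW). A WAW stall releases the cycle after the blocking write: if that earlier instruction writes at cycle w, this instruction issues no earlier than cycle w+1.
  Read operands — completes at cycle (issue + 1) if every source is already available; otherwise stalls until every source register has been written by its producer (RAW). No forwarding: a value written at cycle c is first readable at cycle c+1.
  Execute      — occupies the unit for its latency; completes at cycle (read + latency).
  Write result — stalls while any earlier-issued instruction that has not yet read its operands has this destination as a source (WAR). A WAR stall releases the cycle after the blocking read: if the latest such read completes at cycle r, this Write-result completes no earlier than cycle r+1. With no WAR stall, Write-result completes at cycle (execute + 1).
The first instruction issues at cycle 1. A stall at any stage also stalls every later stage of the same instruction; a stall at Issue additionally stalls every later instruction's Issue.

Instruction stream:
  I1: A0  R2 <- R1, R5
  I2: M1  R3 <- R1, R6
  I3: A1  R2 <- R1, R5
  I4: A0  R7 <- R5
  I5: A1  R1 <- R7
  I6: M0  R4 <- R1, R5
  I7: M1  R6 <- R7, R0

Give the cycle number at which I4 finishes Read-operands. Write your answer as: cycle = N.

  I1 | 1 | 2 | 3 | 4
  I2 | 2 | 3 | 8 | 9
  I3 | 5 | 6 | 8 | 9   WAW R2: wait I1 write@4
  I4 | 6 | 7 | 8 | 9
  I5 | 10 | 11 | 13 | 14   struct: A1 busy until I3 writes@9
  I6 | 11 | 15 | 20 | 21   RAW R1: wait I5 write@14
  I7 | 12 | 13 | 18 | 19

cycle = 7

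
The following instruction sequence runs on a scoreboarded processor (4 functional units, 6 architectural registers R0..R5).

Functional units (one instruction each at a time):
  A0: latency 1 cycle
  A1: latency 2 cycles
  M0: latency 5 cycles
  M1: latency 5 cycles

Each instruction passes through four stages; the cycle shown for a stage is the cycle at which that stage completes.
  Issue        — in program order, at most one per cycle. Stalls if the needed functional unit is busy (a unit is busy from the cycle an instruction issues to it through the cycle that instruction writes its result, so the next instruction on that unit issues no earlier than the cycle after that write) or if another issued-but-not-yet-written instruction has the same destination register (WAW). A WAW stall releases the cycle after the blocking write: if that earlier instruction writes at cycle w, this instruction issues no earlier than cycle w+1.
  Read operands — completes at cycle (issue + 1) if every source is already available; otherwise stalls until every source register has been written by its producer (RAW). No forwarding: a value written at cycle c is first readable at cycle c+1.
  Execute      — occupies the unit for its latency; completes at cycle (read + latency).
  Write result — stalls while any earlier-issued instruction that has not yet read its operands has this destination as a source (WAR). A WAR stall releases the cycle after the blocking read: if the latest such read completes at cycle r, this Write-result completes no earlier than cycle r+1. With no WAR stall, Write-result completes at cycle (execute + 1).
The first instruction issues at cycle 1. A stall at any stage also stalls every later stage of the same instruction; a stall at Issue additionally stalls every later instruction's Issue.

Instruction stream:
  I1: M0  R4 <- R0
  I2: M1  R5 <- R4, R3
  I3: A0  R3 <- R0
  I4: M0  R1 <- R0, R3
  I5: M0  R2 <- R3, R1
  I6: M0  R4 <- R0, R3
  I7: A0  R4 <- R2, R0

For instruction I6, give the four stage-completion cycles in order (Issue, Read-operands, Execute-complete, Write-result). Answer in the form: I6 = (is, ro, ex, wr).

I6 = (26, 27, 32, 33)

t=1  I1 dispatched to M0
t=2  I1 operands ready | I2 dispatched to M1
t=3  I3 dispatched to A0
t=4  I3 operands ready
t=5  I3 complete
t=7  I1 complete
t=8  R4←I1
t=9  I2 operands ready | I4 dispatched to M0
t=10  R3←I3
t=11  I4 operands ready
t=14  I2 complete
t=15  R5←I2
t=16  I4 complete
t=17  R1←I4
t=18  I5 dispatched to M0
t=19  I5 operands ready
t=24  I5 complete
t=25  R2←I5
t=26  I6 dispatched to M0
t=27  I6 operands ready
t=32  I6 complete
t=33  R4←I6
t=34  I7 dispatched to A0
t=35  I7 operands ready
t=36  I7 complete
t=37  R4←I7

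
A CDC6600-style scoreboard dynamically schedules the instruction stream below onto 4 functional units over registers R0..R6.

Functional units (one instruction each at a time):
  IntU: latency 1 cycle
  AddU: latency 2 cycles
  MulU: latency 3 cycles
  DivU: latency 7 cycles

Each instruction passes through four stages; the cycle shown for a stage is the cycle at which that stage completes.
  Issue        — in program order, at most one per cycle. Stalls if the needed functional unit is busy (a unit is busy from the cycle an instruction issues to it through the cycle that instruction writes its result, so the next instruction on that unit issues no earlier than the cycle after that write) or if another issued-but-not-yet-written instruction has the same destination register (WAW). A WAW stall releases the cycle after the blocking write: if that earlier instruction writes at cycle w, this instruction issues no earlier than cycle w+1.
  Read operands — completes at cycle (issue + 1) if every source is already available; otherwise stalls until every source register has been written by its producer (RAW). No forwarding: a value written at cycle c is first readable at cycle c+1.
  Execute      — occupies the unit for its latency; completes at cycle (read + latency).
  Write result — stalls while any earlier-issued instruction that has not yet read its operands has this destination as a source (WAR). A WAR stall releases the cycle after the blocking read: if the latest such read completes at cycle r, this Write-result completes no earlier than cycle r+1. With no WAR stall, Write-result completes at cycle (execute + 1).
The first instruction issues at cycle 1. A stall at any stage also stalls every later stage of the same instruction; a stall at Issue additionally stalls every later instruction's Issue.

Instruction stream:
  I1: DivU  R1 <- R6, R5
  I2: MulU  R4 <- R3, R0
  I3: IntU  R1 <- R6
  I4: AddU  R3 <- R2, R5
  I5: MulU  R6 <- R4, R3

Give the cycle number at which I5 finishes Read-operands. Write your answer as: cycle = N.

I1 -> (1, 2, 9, 10)
I2 -> (2, 3, 6, 7)
I3 -> (11, 12, 13, 14)  // WAW R1: wait I1 write@10
I4 -> (12, 13, 15, 16)
I5 -> (13, 17, 20, 21)  // RAW R3: wait I4 write@16

cycle = 17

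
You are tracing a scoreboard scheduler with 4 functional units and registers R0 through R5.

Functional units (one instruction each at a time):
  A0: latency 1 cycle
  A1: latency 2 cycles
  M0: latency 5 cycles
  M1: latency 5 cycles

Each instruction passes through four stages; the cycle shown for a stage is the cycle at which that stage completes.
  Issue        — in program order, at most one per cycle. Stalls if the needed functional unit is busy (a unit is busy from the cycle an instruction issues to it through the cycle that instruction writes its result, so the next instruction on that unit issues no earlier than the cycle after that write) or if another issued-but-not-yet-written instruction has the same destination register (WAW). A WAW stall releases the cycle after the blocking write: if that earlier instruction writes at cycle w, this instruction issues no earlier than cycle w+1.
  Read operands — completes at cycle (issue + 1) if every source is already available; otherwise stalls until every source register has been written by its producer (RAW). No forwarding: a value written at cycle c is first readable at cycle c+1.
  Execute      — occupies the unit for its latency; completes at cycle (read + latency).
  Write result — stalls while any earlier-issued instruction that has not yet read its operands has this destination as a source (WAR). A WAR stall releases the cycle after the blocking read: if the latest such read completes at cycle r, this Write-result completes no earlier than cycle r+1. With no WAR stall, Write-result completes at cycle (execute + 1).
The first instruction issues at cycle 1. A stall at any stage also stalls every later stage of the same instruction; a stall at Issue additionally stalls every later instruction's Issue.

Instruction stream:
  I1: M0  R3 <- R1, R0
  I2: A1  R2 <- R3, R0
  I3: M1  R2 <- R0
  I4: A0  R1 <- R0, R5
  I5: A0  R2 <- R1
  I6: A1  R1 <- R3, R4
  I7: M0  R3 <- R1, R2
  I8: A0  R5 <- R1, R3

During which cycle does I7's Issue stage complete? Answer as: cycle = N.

[I1] 1/2/7/8
[I2] 2/9/11/12  (RAW R3: wait I1 write@8)
[I3] 13/14/19/20  (WAW R2: wait I2 write@12)
[I4] 14/15/16/17
[I5] 21/22/23/24  (WAW R2: wait I3 write@20)
[I6] 22/23/25/26
[I7] 23/27/32/33  (RAW R1: wait I6 write@26)
[I8] 25/34/35/36  (struct: A0 busy until I5 writes@24; RAW R3: wait I7 write@33)

cycle = 23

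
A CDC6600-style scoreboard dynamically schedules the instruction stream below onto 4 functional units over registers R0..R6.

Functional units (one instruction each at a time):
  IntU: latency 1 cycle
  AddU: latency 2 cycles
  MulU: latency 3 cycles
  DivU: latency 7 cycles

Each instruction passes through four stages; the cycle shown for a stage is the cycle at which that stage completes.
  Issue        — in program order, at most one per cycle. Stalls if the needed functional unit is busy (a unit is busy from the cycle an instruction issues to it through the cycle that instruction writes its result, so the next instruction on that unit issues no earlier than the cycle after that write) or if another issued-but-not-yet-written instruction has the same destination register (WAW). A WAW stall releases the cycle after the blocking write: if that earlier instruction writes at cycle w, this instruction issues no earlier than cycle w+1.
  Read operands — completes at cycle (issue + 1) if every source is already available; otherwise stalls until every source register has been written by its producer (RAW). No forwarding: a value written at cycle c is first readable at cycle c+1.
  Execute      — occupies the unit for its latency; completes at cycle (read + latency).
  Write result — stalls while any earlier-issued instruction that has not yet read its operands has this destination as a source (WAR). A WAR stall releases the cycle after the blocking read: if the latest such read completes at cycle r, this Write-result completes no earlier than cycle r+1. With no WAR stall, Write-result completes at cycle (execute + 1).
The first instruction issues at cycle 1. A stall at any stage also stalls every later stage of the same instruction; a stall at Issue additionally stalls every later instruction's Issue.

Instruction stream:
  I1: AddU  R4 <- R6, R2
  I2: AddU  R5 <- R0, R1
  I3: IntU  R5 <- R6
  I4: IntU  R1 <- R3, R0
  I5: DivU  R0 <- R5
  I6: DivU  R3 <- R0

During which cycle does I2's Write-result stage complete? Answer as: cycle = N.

I1  is:1  ro:2  ex:4  wr:5
I2  is:6  ro:7  ex:9  wr:10  — struct: AddU busy until I1 writes@5
I3  is:11  ro:12  ex:13  wr:14  — WAW R5: wait I2 write@10
I4  is:15  ro:16  ex:17  wr:18  — struct: IntU busy until I3 writes@14
I5  is:16  ro:17  ex:24  wr:25
I6  is:26  ro:27  ex:34  wr:35  — struct: DivU busy until I5 writes@25

cycle = 10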